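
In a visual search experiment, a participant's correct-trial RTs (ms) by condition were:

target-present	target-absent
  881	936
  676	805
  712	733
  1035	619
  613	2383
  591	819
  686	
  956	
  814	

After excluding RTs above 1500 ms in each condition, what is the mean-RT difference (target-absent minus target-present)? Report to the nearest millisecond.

target-absent: exclude 2383
M(target-present) = 6964/9 = 773.778
M(target-absent) = 3912/5 = 782.400
Difference = 782.400 − 773.778 = 8.622 ms

9 ms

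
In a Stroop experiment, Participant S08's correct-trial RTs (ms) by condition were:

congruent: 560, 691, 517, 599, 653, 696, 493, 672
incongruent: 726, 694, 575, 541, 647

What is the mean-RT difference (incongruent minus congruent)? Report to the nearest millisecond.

26 ms

M(congruent) = 4881/8 = 610.125
M(incongruent) = 3183/5 = 636.600
Difference = 636.600 − 610.125 = 26.475 ms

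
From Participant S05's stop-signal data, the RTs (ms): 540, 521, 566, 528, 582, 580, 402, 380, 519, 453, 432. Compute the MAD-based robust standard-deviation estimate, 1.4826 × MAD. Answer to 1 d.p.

87.5 ms

Sorted: 380, 402, 432, 453, 519, 521, 528, 540, 566, 580, 582 → median = 521
|x − 521| sorted: 0, 2, 7, 19, 45, 59, 61, 68, 89, 119, 141 → MAD = 59
Robust SD ≈ 1.4826 × 59 = 87.473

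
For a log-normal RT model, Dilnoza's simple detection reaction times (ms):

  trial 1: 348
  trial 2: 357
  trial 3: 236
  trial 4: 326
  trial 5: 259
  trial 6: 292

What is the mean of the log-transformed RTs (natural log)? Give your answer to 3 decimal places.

ln(RT): 5.8522, 5.8777, 5.4638, 5.7869, 5.5568, 5.6768
Σ ln(RT) = 34.2142
Mean = 34.2142/6 = 5.70237

5.702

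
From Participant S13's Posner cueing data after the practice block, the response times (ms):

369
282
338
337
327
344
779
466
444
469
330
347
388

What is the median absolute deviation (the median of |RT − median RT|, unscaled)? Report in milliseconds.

22 ms

Sorted: 282, 327, 330, 337, 338, 344, 347, 369, 388, 444, 466, 469, 779 → median = 347
|x − 347|: 22, 65, 9, 10, 20, 3, 432, 119, 97, 122, 17, 0, 41
Sorted deviations: 0, 3, 9, 10, 17, 20, 22, 41, 65, 97, 119, 122, 432 → MAD = 22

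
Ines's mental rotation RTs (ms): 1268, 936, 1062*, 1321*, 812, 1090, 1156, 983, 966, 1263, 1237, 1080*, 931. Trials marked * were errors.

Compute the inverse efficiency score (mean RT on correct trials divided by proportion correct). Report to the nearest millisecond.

Correct trials (n=10): 1268, 936, 812, 1090, 1156, 983, 966, 1263, 1237, 931
Mean correct RT = 10642/10 = 1064.2000 ms
Proportion correct = 10/13
IES = 1064.2000 / (10/13) = 1383.460 ms

1383 ms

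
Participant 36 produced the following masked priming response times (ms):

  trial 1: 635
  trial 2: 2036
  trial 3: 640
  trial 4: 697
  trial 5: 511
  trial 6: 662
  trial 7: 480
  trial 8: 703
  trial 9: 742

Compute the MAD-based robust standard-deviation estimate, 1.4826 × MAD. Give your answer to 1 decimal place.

60.8 ms

Sorted: 480, 511, 635, 640, 662, 697, 703, 742, 2036 → median = 662
|x − 662| sorted: 0, 22, 27, 35, 41, 80, 151, 182, 1374 → MAD = 41
Robust SD ≈ 1.4826 × 41 = 60.787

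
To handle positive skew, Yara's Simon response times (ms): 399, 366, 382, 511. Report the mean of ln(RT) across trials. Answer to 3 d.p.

ln(RT): 5.9890, 5.9026, 5.9454, 6.2364
Σ ln(RT) = 24.0734
Mean = 24.0734/4 = 6.01835

6.018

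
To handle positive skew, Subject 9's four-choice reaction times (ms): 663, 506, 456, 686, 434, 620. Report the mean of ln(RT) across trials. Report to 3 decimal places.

6.313

ln(RT): 6.4968, 6.2265, 6.1225, 6.5309, 6.0730, 6.4297
Σ ln(RT) = 37.8794
Mean = 37.8794/6 = 6.31324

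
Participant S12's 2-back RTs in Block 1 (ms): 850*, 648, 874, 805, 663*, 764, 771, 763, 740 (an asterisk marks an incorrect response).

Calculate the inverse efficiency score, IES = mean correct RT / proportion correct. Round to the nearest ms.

Correct trials (n=7): 648, 874, 805, 764, 771, 763, 740
Mean correct RT = 5365/7 = 766.4286 ms
Proportion correct = 7/9
IES = 766.4286 / (7/9) = 985.408 ms

985 ms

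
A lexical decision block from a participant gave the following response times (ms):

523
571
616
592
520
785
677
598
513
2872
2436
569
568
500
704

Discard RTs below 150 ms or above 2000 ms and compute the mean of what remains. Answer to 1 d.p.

595.1 ms

Excluded: 2436, 2872
Retained (n=13): Σ = 7736
Mean = 7736/13 = 595.0769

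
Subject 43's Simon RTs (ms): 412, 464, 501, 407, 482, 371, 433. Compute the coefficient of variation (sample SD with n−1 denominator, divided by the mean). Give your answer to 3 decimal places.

0.105

n = 7, Σ = 3070, M = 438.5714
Σ(x−M)² = 12729.714; s = √(12729.714/6) = 46.0610
CV = 46.0610 / 438.5714 = 0.10503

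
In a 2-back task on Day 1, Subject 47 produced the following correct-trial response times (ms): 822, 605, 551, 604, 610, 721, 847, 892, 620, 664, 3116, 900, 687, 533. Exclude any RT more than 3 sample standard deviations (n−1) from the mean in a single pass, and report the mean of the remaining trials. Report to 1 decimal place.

696.6 ms

n = 14, ΣRT = 12172, M = 869.429
Σ(x−M)² = 5633265.43; s = √(5633265.43/13) = 658.277
Cutoffs: 869.429 ± 3·658.277 → [-1105.4, 2844.3]
Outside: 3116 → excluded.
Retained (n=13): Σ = 9056, mean = 9056/13 = 696.615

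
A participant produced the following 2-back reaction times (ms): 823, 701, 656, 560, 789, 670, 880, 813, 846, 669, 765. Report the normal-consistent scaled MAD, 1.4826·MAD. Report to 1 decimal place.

Sorted: 560, 656, 669, 670, 701, 765, 789, 813, 823, 846, 880 → median = 765
|x − 765| sorted: 0, 24, 48, 58, 64, 81, 95, 96, 109, 115, 205 → MAD = 81
Robust SD ≈ 1.4826 × 81 = 120.091

120.1 ms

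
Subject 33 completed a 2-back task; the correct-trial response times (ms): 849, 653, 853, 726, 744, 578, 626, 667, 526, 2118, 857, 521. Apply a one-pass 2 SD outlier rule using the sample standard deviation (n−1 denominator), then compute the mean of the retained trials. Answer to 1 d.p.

690.9 ms

n = 12, ΣRT = 9718, M = 809.833
Σ(x−M)² = 2024809.67; s = √(2024809.67/11) = 429.038
Cutoffs: 809.833 ± 2·429.038 → [-48.2, 1667.9]
Outside: 2118 → excluded.
Retained (n=11): Σ = 7600, mean = 7600/11 = 690.909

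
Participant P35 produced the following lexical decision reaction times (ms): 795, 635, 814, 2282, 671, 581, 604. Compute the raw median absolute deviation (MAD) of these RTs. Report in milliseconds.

Sorted: 581, 604, 635, 671, 795, 814, 2282 → median = 671
|x − 671|: 124, 36, 143, 1611, 0, 90, 67
Sorted deviations: 0, 36, 67, 90, 124, 143, 1611 → MAD = 90

90 ms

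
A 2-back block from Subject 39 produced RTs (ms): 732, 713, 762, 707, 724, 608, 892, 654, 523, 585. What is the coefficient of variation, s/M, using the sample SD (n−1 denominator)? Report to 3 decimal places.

n = 10, Σ = 6900, M = 690.0000
Σ(x−M)² = 96660.000; s = √(96660.000/9) = 103.6340
CV = 103.6340 / 690.0000 = 0.15019

0.150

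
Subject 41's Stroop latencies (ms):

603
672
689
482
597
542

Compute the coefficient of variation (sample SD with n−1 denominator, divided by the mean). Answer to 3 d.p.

0.130

n = 6, Σ = 3585, M = 597.5000
Σ(x−M)² = 30373.500; s = √(30373.500/5) = 77.9404
CV = 77.9404 / 597.5000 = 0.13044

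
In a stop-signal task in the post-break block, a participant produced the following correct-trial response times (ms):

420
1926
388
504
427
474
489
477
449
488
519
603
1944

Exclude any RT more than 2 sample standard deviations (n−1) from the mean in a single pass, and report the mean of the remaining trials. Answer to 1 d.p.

n = 13, ΣRT = 9108, M = 700.615
Σ(x−M)² = 3634737.08; s = √(3634737.08/12) = 550.359
Cutoffs: 700.615 ± 2·550.359 → [-400.1, 1801.3]
Outside: 1926, 1944 → excluded.
Retained (n=11): Σ = 5238, mean = 5238/11 = 476.182

476.2 ms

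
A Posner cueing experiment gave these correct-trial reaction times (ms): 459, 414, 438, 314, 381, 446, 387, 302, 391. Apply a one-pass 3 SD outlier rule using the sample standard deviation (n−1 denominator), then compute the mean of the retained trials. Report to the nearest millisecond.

n = 9, ΣRT = 3532, M = 392.444
Σ(x−M)² = 24334.22; s = √(24334.22/8) = 55.152
Cutoffs: 392.444 ± 3·55.152 → [227.0, 557.9]
No RTs fall outside the cutoffs; all 9 retained. Mean = 3532/9 = 392.444

392 ms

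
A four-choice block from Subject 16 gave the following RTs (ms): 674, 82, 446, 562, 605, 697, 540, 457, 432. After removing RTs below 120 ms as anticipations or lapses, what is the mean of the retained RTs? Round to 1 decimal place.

Excluded: 82
Retained (n=8): Σ = 4413
Mean = 4413/8 = 551.6250

551.6 ms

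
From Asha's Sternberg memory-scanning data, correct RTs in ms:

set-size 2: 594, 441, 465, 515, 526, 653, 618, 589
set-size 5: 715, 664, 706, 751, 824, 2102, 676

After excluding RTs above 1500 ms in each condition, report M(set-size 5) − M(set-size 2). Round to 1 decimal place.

set-size 5: exclude 2102
M(set-size 2) = 4401/8 = 550.125
M(set-size 5) = 4336/6 = 722.667
Difference = 722.667 − 550.125 = 172.542 ms

172.5 ms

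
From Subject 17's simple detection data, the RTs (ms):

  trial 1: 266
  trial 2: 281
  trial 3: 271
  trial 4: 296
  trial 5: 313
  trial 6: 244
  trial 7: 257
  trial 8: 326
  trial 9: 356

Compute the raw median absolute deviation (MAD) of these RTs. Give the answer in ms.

24 ms

Sorted: 244, 257, 266, 271, 281, 296, 313, 326, 356 → median = 281
|x − 281|: 15, 0, 10, 15, 32, 37, 24, 45, 75
Sorted deviations: 0, 10, 15, 15, 24, 32, 37, 45, 75 → MAD = 24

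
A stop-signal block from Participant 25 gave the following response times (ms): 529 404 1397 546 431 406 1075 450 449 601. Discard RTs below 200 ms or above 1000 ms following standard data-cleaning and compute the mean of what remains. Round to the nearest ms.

477 ms

Excluded: 1075, 1397
Retained (n=8): Σ = 3816
Mean = 3816/8 = 477.0000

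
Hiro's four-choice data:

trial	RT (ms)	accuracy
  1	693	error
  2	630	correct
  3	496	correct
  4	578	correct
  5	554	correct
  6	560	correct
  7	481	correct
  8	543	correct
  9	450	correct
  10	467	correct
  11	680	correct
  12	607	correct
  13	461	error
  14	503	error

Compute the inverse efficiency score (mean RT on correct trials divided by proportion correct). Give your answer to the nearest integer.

Correct trials (n=11): 630, 496, 578, 554, 560, 481, 543, 450, 467, 680, 607
Mean correct RT = 6046/11 = 549.6364 ms
Proportion correct = 11/14
IES = 549.6364 / (11/14) = 699.537 ms

700 ms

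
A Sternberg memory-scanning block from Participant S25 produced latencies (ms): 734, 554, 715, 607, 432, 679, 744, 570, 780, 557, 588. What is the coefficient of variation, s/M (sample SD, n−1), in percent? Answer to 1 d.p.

n = 11, Σ = 6960, M = 632.7273
Σ(x−M)² = 112058.182; s = √(112058.182/10) = 105.8575
CV = 105.8575 / 632.7273 = 0.16730 = 16.730%

16.7%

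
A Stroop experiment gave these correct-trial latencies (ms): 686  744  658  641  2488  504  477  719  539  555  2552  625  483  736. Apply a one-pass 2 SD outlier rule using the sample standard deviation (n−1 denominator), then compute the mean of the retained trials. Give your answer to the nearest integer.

614 ms

n = 14, ΣRT = 12407, M = 886.214
Σ(x−M)² = 6338226.36; s = √(6338226.36/13) = 698.252
Cutoffs: 886.214 ± 2·698.252 → [-510.3, 2282.7]
Outside: 2488, 2552 → excluded.
Retained (n=12): Σ = 7367, mean = 7367/12 = 613.917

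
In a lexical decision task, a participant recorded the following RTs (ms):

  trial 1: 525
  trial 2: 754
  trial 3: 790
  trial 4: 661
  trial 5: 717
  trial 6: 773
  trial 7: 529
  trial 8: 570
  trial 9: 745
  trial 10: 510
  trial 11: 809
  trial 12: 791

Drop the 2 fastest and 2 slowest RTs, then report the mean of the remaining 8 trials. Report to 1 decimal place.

692.4 ms

Sorted: 510, 525, 529, 570, 661, 717, 745, 754, 773, 790, 791, 809
Drop lowest 2 (510, 525) and highest 2 (791, 809)
Remaining (n=8): Σ = 5539, mean = 5539/8 = 692.375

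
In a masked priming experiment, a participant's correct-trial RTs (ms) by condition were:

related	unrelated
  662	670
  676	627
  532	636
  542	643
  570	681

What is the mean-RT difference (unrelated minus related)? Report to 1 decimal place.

55.0 ms

M(related) = 2982/5 = 596.400
M(unrelated) = 3257/5 = 651.400
Difference = 651.400 − 596.400 = 55.000 ms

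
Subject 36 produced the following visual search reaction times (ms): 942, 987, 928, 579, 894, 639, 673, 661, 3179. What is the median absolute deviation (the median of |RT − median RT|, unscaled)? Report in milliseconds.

Sorted: 579, 639, 661, 673, 894, 928, 942, 987, 3179 → median = 894
|x − 894|: 48, 93, 34, 315, 0, 255, 221, 233, 2285
Sorted deviations: 0, 34, 48, 93, 221, 233, 255, 315, 2285 → MAD = 221

221 ms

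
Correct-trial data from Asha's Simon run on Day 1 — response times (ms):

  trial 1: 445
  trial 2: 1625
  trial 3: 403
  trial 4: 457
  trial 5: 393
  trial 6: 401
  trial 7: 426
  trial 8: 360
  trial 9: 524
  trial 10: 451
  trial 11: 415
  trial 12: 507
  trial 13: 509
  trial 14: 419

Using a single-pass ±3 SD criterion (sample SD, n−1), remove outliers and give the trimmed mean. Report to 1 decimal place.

n = 14, ΣRT = 7335, M = 523.929
Σ(x−M)² = 1335110.93; s = √(1335110.93/13) = 320.470
Cutoffs: 523.929 ± 3·320.470 → [-437.5, 1485.3]
Outside: 1625 → excluded.
Retained (n=13): Σ = 5710, mean = 5710/13 = 439.231

439.2 ms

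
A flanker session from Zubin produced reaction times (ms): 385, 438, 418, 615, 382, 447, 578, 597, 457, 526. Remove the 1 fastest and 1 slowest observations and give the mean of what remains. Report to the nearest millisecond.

Sorted: 382, 385, 418, 438, 447, 457, 526, 578, 597, 615
Drop lowest 1 (382) and highest 1 (615)
Remaining (n=8): Σ = 3846, mean = 3846/8 = 480.750

481 ms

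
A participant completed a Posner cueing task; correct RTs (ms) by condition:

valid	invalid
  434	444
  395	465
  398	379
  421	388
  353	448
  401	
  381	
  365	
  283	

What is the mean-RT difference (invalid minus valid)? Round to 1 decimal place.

M(valid) = 3431/9 = 381.222
M(invalid) = 2124/5 = 424.800
Difference = 424.800 − 381.222 = 43.578 ms

43.6 ms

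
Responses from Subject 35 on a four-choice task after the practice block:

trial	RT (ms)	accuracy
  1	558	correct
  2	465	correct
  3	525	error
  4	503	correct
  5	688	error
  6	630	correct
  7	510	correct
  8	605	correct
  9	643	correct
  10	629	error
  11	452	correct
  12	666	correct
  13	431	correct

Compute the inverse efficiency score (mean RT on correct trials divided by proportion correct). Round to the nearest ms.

710 ms

Correct trials (n=10): 558, 465, 503, 630, 510, 605, 643, 452, 666, 431
Mean correct RT = 5463/10 = 546.3000 ms
Proportion correct = 10/13
IES = 546.3000 / (10/13) = 710.190 ms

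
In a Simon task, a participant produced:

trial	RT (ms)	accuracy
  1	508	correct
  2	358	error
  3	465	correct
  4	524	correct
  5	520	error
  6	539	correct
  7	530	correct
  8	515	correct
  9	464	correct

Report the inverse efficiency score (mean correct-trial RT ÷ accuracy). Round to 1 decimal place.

651.1 ms

Correct trials (n=7): 508, 465, 524, 539, 530, 515, 464
Mean correct RT = 3545/7 = 506.4286 ms
Proportion correct = 7/9
IES = 506.4286 / (7/9) = 651.122 ms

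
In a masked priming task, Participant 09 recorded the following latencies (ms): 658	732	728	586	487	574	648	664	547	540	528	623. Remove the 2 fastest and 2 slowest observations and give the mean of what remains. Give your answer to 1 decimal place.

605.0 ms

Sorted: 487, 528, 540, 547, 574, 586, 623, 648, 658, 664, 728, 732
Drop lowest 2 (487, 528) and highest 2 (728, 732)
Remaining (n=8): Σ = 4840, mean = 4840/8 = 605.000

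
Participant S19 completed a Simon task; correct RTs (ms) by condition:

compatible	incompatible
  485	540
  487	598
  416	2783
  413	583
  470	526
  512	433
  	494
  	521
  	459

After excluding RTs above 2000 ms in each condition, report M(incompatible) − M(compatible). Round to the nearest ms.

incompatible: exclude 2783
M(compatible) = 2783/6 = 463.833
M(incompatible) = 4154/8 = 519.250
Difference = 519.250 − 463.833 = 55.417 ms

55 ms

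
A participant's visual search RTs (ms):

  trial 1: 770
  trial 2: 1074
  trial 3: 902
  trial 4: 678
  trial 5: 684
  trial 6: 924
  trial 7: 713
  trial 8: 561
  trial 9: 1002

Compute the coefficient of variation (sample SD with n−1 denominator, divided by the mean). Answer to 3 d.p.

0.211

n = 9, Σ = 7308, M = 812.0000
Σ(x−M)² = 234294.000; s = √(234294.000/8) = 171.1337
CV = 171.1337 / 812.0000 = 0.21076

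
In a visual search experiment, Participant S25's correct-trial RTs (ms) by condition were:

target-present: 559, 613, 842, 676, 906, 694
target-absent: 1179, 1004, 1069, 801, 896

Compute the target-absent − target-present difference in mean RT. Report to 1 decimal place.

274.8 ms

M(target-present) = 4290/6 = 715.000
M(target-absent) = 4949/5 = 989.800
Difference = 989.800 − 715.000 = 274.800 ms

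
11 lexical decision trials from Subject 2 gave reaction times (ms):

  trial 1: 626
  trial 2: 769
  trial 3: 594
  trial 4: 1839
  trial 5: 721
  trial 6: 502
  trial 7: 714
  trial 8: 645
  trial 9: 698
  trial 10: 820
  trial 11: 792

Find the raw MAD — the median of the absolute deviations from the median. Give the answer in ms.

Sorted: 502, 594, 626, 645, 698, 714, 721, 769, 792, 820, 1839 → median = 714
|x − 714|: 88, 55, 120, 1125, 7, 212, 0, 69, 16, 106, 78
Sorted deviations: 0, 7, 16, 55, 69, 78, 88, 106, 120, 212, 1125 → MAD = 78

78 ms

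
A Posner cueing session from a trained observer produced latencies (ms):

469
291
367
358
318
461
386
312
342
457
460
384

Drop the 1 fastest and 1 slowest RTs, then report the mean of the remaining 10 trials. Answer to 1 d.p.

384.5 ms

Sorted: 291, 312, 318, 342, 358, 367, 384, 386, 457, 460, 461, 469
Drop lowest 1 (291) and highest 1 (469)
Remaining (n=10): Σ = 3845, mean = 3845/10 = 384.500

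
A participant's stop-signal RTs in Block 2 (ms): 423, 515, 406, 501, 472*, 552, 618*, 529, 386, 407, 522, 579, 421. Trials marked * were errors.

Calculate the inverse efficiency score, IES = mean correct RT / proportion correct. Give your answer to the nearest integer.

563 ms

Correct trials (n=11): 423, 515, 406, 501, 552, 529, 386, 407, 522, 579, 421
Mean correct RT = 5241/11 = 476.4545 ms
Proportion correct = 11/13
IES = 476.4545 / (11/13) = 563.083 ms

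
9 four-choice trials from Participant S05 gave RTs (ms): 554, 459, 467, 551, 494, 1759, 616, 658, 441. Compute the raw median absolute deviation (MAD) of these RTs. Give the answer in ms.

Sorted: 441, 459, 467, 494, 551, 554, 616, 658, 1759 → median = 551
|x − 551|: 3, 92, 84, 0, 57, 1208, 65, 107, 110
Sorted deviations: 0, 3, 57, 65, 84, 92, 107, 110, 1208 → MAD = 84

84 ms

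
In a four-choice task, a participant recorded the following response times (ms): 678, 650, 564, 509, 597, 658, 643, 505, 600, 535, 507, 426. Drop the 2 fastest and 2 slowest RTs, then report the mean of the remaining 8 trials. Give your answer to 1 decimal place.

Sorted: 426, 505, 507, 509, 535, 564, 597, 600, 643, 650, 658, 678
Drop lowest 2 (426, 505) and highest 2 (658, 678)
Remaining (n=8): Σ = 4605, mean = 4605/8 = 575.625

575.6 ms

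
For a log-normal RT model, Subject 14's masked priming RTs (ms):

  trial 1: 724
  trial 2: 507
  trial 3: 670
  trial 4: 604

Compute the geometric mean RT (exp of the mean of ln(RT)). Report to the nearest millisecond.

621 ms

ln(RT): 6.5848, 6.2285, 6.5073, 6.4036
Mean ln(RT) = 25.7242/4 = 6.43104
Geometric mean = exp(6.43104) = 620.82 ms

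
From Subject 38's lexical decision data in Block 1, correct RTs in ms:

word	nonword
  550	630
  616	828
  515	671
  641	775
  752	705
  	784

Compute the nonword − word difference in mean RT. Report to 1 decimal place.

117.4 ms

M(word) = 3074/5 = 614.800
M(nonword) = 4393/6 = 732.167
Difference = 732.167 − 614.800 = 117.367 ms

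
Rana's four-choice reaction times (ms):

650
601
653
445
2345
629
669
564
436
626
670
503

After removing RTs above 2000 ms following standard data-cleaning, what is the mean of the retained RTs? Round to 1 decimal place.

586.0 ms

Excluded: 2345
Retained (n=11): Σ = 6446
Mean = 6446/11 = 586.0000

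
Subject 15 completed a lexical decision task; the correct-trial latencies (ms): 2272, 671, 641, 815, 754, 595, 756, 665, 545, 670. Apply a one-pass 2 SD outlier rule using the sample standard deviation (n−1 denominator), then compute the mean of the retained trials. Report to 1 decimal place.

679.1 ms

n = 10, ΣRT = 8384, M = 838.400
Σ(x−M)² = 2340412.40; s = √(2340412.40/9) = 509.947
Cutoffs: 838.400 ± 2·509.947 → [-181.5, 1858.3]
Outside: 2272 → excluded.
Retained (n=9): Σ = 6112, mean = 6112/9 = 679.111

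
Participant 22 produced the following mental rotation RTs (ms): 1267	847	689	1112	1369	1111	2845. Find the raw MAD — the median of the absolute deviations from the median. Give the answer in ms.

257 ms

Sorted: 689, 847, 1111, 1112, 1267, 1369, 2845 → median = 1112
|x − 1112|: 155, 265, 423, 0, 257, 1, 1733
Sorted deviations: 0, 1, 155, 257, 265, 423, 1733 → MAD = 257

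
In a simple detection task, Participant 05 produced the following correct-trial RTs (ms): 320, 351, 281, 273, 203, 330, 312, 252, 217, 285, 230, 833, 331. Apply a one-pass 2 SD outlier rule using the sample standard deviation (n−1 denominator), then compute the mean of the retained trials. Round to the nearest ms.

n = 13, ΣRT = 4218, M = 324.462
Σ(x−M)² = 306133.23; s = √(306133.23/12) = 159.722
Cutoffs: 324.462 ± 2·159.722 → [5.0, 643.9]
Outside: 833 → excluded.
Retained (n=12): Σ = 3385, mean = 3385/12 = 282.083

282 ms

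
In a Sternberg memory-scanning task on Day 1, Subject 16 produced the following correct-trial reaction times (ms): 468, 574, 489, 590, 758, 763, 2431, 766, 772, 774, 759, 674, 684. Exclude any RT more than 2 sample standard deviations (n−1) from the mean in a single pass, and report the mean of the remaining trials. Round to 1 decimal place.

n = 13, ΣRT = 10502, M = 807.846
Σ(x−M)² = 2998243.69; s = √(2998243.69/12) = 499.854
Cutoffs: 807.846 ± 2·499.854 → [-191.9, 1807.6]
Outside: 2431 → excluded.
Retained (n=12): Σ = 8071, mean = 8071/12 = 672.583

672.6 ms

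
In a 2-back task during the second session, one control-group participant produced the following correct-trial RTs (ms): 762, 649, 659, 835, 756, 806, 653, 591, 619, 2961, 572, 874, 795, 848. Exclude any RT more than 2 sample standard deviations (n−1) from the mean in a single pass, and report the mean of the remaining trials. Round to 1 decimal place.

724.5 ms

n = 14, ΣRT = 12380, M = 884.286
Σ(x−M)² = 4775626.86; s = √(4775626.86/13) = 606.099
Cutoffs: 884.286 ± 2·606.099 → [-327.9, 2096.5]
Outside: 2961 → excluded.
Retained (n=13): Σ = 9419, mean = 9419/13 = 724.538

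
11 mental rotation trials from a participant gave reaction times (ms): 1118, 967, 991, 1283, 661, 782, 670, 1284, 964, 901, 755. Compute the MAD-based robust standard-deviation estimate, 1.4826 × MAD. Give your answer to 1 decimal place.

Sorted: 661, 670, 755, 782, 901, 964, 967, 991, 1118, 1283, 1284 → median = 964
|x − 964| sorted: 0, 3, 27, 63, 154, 182, 209, 294, 303, 319, 320 → MAD = 182
Robust SD ≈ 1.4826 × 182 = 269.833

269.8 ms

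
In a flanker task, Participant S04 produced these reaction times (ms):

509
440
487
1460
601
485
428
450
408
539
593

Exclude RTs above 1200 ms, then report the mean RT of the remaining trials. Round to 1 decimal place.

Excluded: 1460
Retained (n=10): Σ = 4940
Mean = 4940/10 = 494.0000

494.0 ms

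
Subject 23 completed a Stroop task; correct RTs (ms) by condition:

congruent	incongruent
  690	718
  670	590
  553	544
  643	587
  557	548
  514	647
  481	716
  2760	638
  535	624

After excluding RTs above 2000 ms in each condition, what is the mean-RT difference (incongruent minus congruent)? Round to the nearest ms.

congruent: exclude 2760
M(congruent) = 4643/8 = 580.375
M(incongruent) = 5612/9 = 623.556
Difference = 623.556 − 580.375 = 43.181 ms

43 ms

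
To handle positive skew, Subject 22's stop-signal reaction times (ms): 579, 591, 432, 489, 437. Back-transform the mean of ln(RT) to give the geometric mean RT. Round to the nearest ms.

ln(RT): 6.3613, 6.3818, 6.0684, 6.1924, 6.0799
Mean ln(RT) = 31.0838/5 = 6.21677
Geometric mean = exp(6.21677) = 501.08 ms

501 ms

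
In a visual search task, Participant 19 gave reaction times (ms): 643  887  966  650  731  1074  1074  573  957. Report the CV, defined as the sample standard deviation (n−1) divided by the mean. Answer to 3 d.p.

0.230

n = 9, Σ = 7555, M = 839.4444
Σ(x−M)² = 299362.222; s = √(299362.222/8) = 193.4432
CV = 193.4432 / 839.4444 = 0.23044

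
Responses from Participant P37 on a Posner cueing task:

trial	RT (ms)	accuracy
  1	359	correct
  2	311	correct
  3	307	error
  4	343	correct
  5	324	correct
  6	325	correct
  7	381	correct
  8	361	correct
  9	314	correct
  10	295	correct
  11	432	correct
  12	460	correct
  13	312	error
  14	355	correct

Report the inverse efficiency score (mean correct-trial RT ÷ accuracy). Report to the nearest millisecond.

Correct trials (n=12): 359, 311, 343, 324, 325, 381, 361, 314, 295, 432, 460, 355
Mean correct RT = 4260/12 = 355.0000 ms
Proportion correct = 12/14
IES = 355.0000 / (12/14) = 414.167 ms

414 ms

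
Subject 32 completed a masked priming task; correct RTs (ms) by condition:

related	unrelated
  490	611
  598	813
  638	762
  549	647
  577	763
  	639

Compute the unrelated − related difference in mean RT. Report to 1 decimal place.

M(related) = 2852/5 = 570.400
M(unrelated) = 4235/6 = 705.833
Difference = 705.833 − 570.400 = 135.433 ms

135.4 ms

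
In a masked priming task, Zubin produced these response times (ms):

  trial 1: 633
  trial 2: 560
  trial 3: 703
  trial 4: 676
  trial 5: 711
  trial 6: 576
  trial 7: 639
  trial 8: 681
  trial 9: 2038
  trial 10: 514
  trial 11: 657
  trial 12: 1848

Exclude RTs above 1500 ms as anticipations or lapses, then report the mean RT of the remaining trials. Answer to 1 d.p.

635.0 ms

Excluded: 1848, 2038
Retained (n=10): Σ = 6350
Mean = 6350/10 = 635.0000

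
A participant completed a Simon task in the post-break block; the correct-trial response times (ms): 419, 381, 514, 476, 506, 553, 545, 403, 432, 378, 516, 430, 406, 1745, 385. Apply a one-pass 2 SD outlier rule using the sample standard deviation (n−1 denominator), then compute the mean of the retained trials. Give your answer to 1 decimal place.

n = 15, ΣRT = 8089, M = 539.267
Σ(x−M)² = 1609394.93; s = √(1609394.93/14) = 339.053
Cutoffs: 539.267 ± 2·339.053 → [-138.8, 1217.4]
Outside: 1745 → excluded.
Retained (n=14): Σ = 6344, mean = 6344/14 = 453.143

453.1 ms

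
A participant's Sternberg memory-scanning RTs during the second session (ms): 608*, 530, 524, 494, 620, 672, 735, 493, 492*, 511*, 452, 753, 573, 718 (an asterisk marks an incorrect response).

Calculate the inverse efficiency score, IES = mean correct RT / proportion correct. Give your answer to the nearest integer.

Correct trials (n=11): 530, 524, 494, 620, 672, 735, 493, 452, 753, 573, 718
Mean correct RT = 6564/11 = 596.7273 ms
Proportion correct = 11/14
IES = 596.7273 / (11/14) = 759.471 ms

759 ms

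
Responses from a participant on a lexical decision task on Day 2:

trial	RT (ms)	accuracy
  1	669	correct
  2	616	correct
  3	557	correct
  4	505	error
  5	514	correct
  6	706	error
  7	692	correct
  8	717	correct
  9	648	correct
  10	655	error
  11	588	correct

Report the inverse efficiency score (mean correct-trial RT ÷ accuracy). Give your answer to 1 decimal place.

Correct trials (n=8): 669, 616, 557, 514, 692, 717, 648, 588
Mean correct RT = 5001/8 = 625.1250 ms
Proportion correct = 8/11
IES = 625.1250 / (8/11) = 859.547 ms

859.5 ms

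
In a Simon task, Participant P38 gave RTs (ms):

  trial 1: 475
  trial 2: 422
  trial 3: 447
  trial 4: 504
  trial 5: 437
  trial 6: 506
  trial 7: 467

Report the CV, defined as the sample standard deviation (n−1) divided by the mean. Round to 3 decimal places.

0.069

n = 7, Σ = 3258, M = 465.4286
Σ(x−M)² = 6261.714; s = √(6261.714/6) = 32.3051
CV = 32.3051 / 465.4286 = 0.06941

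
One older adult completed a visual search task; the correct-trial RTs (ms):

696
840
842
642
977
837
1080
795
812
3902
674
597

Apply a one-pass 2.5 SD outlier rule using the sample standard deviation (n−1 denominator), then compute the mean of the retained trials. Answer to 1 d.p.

n = 12, ΣRT = 12694, M = 1057.833
Σ(x−M)² = 9032163.67; s = √(9032163.67/11) = 906.149
Cutoffs: 1057.833 ± 2.5·906.149 → [-1207.5, 3323.2]
Outside: 3902 → excluded.
Retained (n=11): Σ = 8792, mean = 8792/11 = 799.273

799.3 ms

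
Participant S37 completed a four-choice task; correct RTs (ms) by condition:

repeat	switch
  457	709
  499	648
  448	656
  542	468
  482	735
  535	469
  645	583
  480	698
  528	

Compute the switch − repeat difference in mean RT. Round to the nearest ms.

M(repeat) = 4616/9 = 512.889
M(switch) = 4966/8 = 620.750
Difference = 620.750 − 512.889 = 107.861 ms

108 ms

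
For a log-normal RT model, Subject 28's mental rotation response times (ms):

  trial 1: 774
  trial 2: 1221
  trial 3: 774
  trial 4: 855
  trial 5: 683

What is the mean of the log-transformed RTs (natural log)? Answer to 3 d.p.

6.738

ln(RT): 6.6516, 7.1074, 6.6516, 6.7511, 6.5265
Σ ln(RT) = 33.6882
Mean = 33.6882/5 = 6.73763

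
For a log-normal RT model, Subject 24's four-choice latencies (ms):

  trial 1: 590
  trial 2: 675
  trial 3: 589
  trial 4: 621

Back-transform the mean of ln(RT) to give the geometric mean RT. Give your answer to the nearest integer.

ln(RT): 6.3801, 6.5147, 6.3784, 6.4313
Mean ln(RT) = 25.7046/4 = 6.42615
Geometric mean = exp(6.42615) = 617.79 ms

618 ms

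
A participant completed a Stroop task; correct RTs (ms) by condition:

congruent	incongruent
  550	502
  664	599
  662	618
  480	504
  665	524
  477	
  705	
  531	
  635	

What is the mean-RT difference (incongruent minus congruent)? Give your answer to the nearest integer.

-47 ms

M(congruent) = 5369/9 = 596.556
M(incongruent) = 2747/5 = 549.400
Difference = 549.400 − 596.556 = -47.156 ms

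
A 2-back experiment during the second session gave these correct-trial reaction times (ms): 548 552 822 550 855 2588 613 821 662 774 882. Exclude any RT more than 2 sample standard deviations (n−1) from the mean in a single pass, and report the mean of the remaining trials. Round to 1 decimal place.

707.9 ms

n = 11, ΣRT = 9667, M = 878.818
Σ(x−M)² = 3381479.64; s = √(3381479.64/10) = 581.505
Cutoffs: 878.818 ± 2·581.505 → [-284.2, 2041.8]
Outside: 2588 → excluded.
Retained (n=10): Σ = 7079, mean = 7079/10 = 707.900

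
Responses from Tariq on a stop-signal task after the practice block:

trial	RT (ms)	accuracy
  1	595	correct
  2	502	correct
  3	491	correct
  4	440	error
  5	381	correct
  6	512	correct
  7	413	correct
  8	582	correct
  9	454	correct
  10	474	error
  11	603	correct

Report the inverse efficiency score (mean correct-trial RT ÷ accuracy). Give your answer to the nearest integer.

616 ms

Correct trials (n=9): 595, 502, 491, 381, 512, 413, 582, 454, 603
Mean correct RT = 4533/9 = 503.6667 ms
Proportion correct = 9/11
IES = 503.6667 / (9/11) = 615.593 ms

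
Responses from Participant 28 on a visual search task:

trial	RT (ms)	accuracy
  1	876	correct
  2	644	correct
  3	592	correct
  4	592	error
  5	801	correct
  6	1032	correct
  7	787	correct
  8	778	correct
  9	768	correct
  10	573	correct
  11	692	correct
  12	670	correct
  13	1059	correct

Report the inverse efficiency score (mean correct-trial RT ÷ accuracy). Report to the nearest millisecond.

Correct trials (n=12): 876, 644, 592, 801, 1032, 787, 778, 768, 573, 692, 670, 1059
Mean correct RT = 9272/12 = 772.6667 ms
Proportion correct = 12/13
IES = 772.6667 / (12/13) = 837.056 ms

837 ms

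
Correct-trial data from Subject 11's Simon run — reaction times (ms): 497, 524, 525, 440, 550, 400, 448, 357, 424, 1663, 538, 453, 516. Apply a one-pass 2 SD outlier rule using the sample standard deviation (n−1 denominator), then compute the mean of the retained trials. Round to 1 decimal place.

472.7 ms

n = 13, ΣRT = 7335, M = 564.231
Σ(x−M)² = 1349084.31; s = √(1349084.31/12) = 335.296
Cutoffs: 564.231 ± 2·335.296 → [-106.4, 1234.8]
Outside: 1663 → excluded.
Retained (n=12): Σ = 5672, mean = 5672/12 = 472.667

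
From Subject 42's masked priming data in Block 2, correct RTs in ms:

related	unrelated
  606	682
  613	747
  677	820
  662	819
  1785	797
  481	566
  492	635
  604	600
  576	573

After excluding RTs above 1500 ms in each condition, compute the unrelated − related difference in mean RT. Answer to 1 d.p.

related: exclude 1785
M(related) = 4711/8 = 588.875
M(unrelated) = 6239/9 = 693.222
Difference = 693.222 − 588.875 = 104.347 ms

104.3 ms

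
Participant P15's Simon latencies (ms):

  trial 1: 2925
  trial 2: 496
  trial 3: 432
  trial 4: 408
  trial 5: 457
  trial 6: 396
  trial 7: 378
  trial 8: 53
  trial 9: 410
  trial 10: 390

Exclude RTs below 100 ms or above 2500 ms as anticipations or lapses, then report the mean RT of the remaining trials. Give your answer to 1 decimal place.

Excluded: 53, 2925
Retained (n=8): Σ = 3367
Mean = 3367/8 = 420.8750

420.9 ms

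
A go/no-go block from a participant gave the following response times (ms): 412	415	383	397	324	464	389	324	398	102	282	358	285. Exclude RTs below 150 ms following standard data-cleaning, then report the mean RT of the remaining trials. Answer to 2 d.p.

369.25 ms

Excluded: 102
Retained (n=12): Σ = 4431
Mean = 4431/12 = 369.2500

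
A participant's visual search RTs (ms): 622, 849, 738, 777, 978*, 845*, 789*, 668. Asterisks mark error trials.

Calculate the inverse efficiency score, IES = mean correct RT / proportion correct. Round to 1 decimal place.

Correct trials (n=5): 622, 849, 738, 777, 668
Mean correct RT = 3654/5 = 730.8000 ms
Proportion correct = 5/8
IES = 730.8000 / (5/8) = 1169.280 ms

1169.3 ms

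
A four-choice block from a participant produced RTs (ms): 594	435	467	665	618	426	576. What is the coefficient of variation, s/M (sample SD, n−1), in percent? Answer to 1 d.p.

17.8%

n = 7, Σ = 3781, M = 540.1429
Σ(x−M)² = 55270.857; s = √(55270.857/6) = 95.9782
CV = 95.9782 / 540.1429 = 0.17769 = 17.769%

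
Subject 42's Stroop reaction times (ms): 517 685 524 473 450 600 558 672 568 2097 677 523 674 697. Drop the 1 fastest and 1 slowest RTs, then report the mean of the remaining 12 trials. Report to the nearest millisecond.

Sorted: 450, 473, 517, 523, 524, 558, 568, 600, 672, 674, 677, 685, 697, 2097
Drop lowest 1 (450) and highest 1 (2097)
Remaining (n=12): Σ = 7168, mean = 7168/12 = 597.333

597 ms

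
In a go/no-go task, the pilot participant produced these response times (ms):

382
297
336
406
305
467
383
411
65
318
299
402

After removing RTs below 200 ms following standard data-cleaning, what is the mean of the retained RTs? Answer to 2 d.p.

364.18 ms

Excluded: 65
Retained (n=11): Σ = 4006
Mean = 4006/11 = 364.1818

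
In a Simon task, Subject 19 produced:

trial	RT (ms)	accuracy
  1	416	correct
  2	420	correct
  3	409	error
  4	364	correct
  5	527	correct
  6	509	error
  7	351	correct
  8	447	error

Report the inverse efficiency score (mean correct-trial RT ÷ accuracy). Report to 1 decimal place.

665.0 ms

Correct trials (n=5): 416, 420, 364, 527, 351
Mean correct RT = 2078/5 = 415.6000 ms
Proportion correct = 5/8
IES = 415.6000 / (5/8) = 664.960 ms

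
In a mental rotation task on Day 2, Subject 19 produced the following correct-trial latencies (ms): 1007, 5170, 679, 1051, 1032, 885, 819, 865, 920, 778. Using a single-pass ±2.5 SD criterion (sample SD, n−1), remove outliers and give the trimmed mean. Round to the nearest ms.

893 ms

n = 10, ΣRT = 13206, M = 1320.600
Σ(x−M)² = 16587666.40; s = √(16587666.40/9) = 1357.599
Cutoffs: 1320.600 ± 2.5·1357.599 → [-2073.4, 4714.6]
Outside: 5170 → excluded.
Retained (n=9): Σ = 8036, mean = 8036/9 = 892.889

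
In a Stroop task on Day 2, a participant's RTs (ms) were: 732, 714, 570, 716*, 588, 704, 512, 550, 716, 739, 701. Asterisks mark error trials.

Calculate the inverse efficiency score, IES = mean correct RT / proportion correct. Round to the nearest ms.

718 ms

Correct trials (n=10): 732, 714, 570, 588, 704, 512, 550, 716, 739, 701
Mean correct RT = 6526/10 = 652.6000 ms
Proportion correct = 10/11
IES = 652.6000 / (10/11) = 717.860 ms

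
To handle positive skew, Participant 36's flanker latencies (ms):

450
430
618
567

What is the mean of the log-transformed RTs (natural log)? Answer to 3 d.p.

ln(RT): 6.1092, 6.0638, 6.4265, 6.3404
Σ ln(RT) = 24.9399
Mean = 24.9399/4 = 6.23497

6.235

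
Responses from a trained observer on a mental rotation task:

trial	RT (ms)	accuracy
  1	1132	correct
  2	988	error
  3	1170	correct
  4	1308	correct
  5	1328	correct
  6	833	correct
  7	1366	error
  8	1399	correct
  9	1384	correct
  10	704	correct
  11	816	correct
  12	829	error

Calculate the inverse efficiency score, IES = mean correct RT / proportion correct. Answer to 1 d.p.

1492.4 ms

Correct trials (n=9): 1132, 1170, 1308, 1328, 833, 1399, 1384, 704, 816
Mean correct RT = 10074/9 = 1119.3333 ms
Proportion correct = 9/12
IES = 1119.3333 / (9/12) = 1492.444 ms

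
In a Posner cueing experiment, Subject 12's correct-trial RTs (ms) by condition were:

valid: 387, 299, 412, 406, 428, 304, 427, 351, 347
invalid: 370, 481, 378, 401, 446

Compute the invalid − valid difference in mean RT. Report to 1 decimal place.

M(valid) = 3361/9 = 373.444
M(invalid) = 2076/5 = 415.200
Difference = 415.200 − 373.444 = 41.756 ms

41.8 ms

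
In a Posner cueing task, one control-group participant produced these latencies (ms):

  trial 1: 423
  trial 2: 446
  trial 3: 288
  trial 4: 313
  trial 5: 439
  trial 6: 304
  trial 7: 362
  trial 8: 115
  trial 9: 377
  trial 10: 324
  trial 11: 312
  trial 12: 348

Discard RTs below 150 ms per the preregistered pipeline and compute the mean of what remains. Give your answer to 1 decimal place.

Excluded: 115
Retained (n=11): Σ = 3936
Mean = 3936/11 = 357.8182

357.8 ms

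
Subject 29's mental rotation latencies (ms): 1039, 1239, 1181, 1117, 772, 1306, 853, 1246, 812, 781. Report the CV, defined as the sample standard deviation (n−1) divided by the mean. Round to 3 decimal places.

n = 10, Σ = 10346, M = 1034.6000
Σ(x−M)² = 404170.400; s = √(404170.400/9) = 211.9147
CV = 211.9147 / 1034.6000 = 0.20483

0.205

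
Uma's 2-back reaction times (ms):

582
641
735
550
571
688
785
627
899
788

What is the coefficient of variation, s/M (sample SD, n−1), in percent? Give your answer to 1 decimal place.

16.5%

n = 10, Σ = 6866, M = 686.6000
Σ(x−M)² = 116018.400; s = √(116018.400/9) = 113.5382
CV = 113.5382 / 686.6000 = 0.16536 = 16.536%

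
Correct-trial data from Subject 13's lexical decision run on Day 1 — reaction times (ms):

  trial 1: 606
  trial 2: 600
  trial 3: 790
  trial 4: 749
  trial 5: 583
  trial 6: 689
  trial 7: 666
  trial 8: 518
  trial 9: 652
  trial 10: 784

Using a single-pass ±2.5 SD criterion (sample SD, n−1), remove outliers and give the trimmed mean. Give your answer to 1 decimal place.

n = 10, ΣRT = 6637, M = 663.700
Σ(x−M)² = 73610.10; s = √(73610.10/9) = 90.437
Cutoffs: 663.700 ± 2.5·90.437 → [437.6, 889.8]
No RTs fall outside the cutoffs; all 10 retained. Mean = 6637/10 = 663.700

663.7 ms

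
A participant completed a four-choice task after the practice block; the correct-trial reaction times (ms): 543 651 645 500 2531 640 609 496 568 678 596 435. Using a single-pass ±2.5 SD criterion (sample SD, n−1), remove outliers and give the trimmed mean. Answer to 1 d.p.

578.3 ms

n = 12, ΣRT = 8892, M = 741.000
Σ(x−M)² = 3554910.00; s = √(3554910.00/11) = 568.484
Cutoffs: 741.000 ± 2.5·568.484 → [-680.2, 2162.2]
Outside: 2531 → excluded.
Retained (n=11): Σ = 6361, mean = 6361/11 = 578.273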